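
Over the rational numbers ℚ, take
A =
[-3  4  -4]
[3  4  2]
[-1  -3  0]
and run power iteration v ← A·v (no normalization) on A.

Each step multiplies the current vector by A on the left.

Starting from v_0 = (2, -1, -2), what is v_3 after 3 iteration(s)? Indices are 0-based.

v_3 = (-62, -50, 42)

v_0 = (2, -1, -2).
v_1 = A·v_0 = (-2, -2, 1).
v_2 = A·v_1 = (-6, -12, 8).
v_3 = A·v_2 = (-62, -50, 42).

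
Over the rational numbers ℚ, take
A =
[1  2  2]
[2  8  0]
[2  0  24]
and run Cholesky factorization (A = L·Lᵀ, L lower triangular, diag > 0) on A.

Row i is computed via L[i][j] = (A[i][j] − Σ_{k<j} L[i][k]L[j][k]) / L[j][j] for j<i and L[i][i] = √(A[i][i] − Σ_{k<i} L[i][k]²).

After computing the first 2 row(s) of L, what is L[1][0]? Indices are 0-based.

L[1][0] = 2

Step 1: L[0][0] = √(1) = 1.
  L[1][0] = (2) / L[0][0] = 2.
Step 2: L[1][1] = √(4) = 2.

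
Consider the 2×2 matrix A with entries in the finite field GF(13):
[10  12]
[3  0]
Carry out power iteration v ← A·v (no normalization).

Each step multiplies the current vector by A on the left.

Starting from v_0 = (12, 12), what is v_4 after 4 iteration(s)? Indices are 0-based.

v_0 = (12, 12).
v_1 = A·v_0 = (4, 10).
v_2 = A·v_1 = (4, 12).
v_3 = A·v_2 = (2, 12).
v_4 = A·v_3 = (8, 6).

v_4 = (8, 6)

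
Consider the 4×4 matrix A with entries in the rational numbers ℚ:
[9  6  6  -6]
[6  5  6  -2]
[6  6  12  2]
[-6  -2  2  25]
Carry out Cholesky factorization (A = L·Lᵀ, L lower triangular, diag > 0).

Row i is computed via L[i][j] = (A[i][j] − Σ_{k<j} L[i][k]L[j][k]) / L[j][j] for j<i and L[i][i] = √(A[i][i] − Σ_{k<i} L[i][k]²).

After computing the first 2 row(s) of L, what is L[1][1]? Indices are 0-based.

L[1][1] = 1

Step 1: L[0][0] = √(9) = 3.
  L[1][0] = (6) / L[0][0] = 2.
Step 2: L[1][1] = √(1) = 1.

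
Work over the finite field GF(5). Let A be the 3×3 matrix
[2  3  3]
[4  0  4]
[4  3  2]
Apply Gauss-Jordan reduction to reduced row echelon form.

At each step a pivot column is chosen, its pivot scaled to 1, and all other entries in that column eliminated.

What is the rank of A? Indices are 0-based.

rank = 3

pivot(0,0)=2: scale R0 → (1, 4, 4)
  clear (1,0): R1 −= (4)R0 → (0, 4, 3)
  clear (2,0): R2 −= (4)R0 → (0, 2, 1)
pivot(1,1)=4: scale R1 → (0, 1, 2)
  clear (0,1): R0 −= (4)R1 → (1, 0, 1)
  clear (2,1): R2 −= (2)R1 → (0, 0, 2)
pivot(2,2)=2: scale R2 → (0, 0, 1)
  clear (0,2): R0 −= (1)R2 → (1, 0, 0)
  clear (1,2): R1 −= (2)R2 → (0, 1, 0)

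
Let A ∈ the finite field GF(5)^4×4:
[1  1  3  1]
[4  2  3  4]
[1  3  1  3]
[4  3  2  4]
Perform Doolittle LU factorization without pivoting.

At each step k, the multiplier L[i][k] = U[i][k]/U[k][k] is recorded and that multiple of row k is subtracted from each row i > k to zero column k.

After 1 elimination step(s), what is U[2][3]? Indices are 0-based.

Step 1: pivot at (0,0) is 1.
  row1 ← row1 − (4)·row0  ⇒  L[1][0]=4, U row1=(0, 3, 1, 0)
  row2 ← row2 − (1)·row0  ⇒  L[2][0]=1, U row2=(0, 2, 3, 2)
  row3 ← row3 − (4)·row0  ⇒  L[3][0]=4, U row3=(0, 4, 0, 0)

U[2][3] = 2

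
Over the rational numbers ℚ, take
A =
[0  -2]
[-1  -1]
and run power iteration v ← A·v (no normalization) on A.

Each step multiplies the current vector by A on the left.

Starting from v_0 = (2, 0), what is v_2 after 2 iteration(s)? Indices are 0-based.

v_0 = (2, 0).
v_1 = A·v_0 = (0, -2).
v_2 = A·v_1 = (4, 2).

v_2 = (4, 2)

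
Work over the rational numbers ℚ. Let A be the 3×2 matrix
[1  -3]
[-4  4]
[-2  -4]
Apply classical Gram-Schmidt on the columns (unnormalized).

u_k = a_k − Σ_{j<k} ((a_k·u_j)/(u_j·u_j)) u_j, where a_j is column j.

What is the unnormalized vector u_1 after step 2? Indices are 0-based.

Step 1: u_0 = a_0 = (1, -4, -2).
Step 2: u_1 = a_1 − (-11/21)·u_0 = (-52/21, 40/21, -106/21).

u_1 = (-52/21, 40/21, -106/21)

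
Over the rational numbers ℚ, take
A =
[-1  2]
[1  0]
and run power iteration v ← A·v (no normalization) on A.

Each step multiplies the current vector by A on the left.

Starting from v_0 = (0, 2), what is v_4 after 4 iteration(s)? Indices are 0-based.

v_4 = (-20, 12)

v_0 = (0, 2).
v_1 = A·v_0 = (4, 0).
v_2 = A·v_1 = (-4, 4).
v_3 = A·v_2 = (12, -4).
v_4 = A·v_3 = (-20, 12).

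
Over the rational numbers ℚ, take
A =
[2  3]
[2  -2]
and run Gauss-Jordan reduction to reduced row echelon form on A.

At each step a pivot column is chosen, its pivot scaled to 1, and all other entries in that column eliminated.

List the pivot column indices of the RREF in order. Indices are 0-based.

pivot columns: 0, 1

step 1: normalize row 0 (÷2) = (1, 3/2)
  row 1: subtract 2×row0 = (0, -5)
step 2: normalize row 1 (÷-5) = (0, 1)
  row 0: subtract 3/2×row1 = (1, 0)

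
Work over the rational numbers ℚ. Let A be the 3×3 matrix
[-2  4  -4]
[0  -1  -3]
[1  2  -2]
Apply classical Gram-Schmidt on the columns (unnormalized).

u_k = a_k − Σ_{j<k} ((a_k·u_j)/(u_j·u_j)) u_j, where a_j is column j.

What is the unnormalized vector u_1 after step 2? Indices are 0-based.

u_1 = (8/5, -1, 16/5)

Step 1: u_0 = a_0 = (-2, 0, 1).
Step 2: u_1 = a_1 − (-6/5)·u_0 = (8/5, -1, 16/5).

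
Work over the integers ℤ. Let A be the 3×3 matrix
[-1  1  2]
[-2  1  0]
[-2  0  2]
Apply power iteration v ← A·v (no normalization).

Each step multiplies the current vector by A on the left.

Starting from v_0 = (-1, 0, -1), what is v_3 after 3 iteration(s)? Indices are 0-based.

v_0 = (-1, 0, -1).
v_1 = A·v_0 = (-1, 2, 0).
v_2 = A·v_1 = (3, 4, 2).
v_3 = A·v_2 = (5, -2, -2).

v_3 = (5, -2, -2)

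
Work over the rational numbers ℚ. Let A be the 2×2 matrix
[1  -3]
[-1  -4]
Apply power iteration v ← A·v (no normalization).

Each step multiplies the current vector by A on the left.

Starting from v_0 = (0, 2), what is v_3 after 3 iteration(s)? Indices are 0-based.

v_3 = (-96, -170)

v_0 = (0, 2).
v_1 = A·v_0 = (-6, -8).
v_2 = A·v_1 = (18, 38).
v_3 = A·v_2 = (-96, -170).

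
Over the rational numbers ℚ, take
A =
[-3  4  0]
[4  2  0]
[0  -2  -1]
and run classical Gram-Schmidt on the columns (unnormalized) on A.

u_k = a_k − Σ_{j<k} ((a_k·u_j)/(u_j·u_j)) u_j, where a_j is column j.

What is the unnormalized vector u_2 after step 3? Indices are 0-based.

u_2 = (-22/73, -33/146, -121/146)

Step 1: u_0 = a_0 = (-3, 4, 0).
Step 2: u_1 = a_1 − (-4/25)·u_0 = (88/25, 66/25, -2).
Step 3: u_2 = a_2 − (0)·u_0 − (25/292)·u_1 = (-22/73, -33/146, -121/146).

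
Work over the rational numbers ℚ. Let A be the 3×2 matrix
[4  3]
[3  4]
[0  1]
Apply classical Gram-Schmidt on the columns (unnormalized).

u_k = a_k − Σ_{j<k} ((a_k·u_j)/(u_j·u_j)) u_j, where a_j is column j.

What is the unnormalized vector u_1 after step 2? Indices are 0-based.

u_1 = (-21/25, 28/25, 1)

Step 1: u_0 = a_0 = (4, 3, 0).
Step 2: u_1 = a_1 − (24/25)·u_0 = (-21/25, 28/25, 1).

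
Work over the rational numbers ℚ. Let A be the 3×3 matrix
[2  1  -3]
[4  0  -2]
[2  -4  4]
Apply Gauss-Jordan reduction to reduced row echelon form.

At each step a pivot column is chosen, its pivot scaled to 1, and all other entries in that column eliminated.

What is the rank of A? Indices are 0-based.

rank = 3

step 1: normalize row 0 (÷2) = (1, 1/2, -3/2)
  row 1: subtract 4×row0 = (0, -2, 4)
  row 2: subtract 2×row0 = (0, -5, 7)
step 2: normalize row 1 (÷-2) = (0, 1, -2)
  row 0: subtract 1/2×row1 = (1, 0, -1/2)
  row 2: subtract -5×row1 = (0, 0, -3)
step 3: normalize row 2 (÷-3) = (0, 0, 1)
  row 0: subtract -1/2×row2 = (1, 0, 0)
  row 1: subtract -2×row2 = (0, 1, 0)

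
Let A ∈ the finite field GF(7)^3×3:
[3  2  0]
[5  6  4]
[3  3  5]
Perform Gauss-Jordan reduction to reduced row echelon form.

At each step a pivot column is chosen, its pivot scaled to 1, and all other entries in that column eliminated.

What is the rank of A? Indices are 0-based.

[1] R0 /= 3  ⇒  (1, 3, 0)
     R1 -= 5·R0  ⇒  (0, 5, 4)
     R2 -= 3·R0  ⇒  (0, 1, 5)
[2] R1 /= 5  ⇒  (0, 1, 5)
     R0 -= 3·R1  ⇒  (1, 0, 6)
     R2 -= 1·R1  ⇒  (0, 0, 0)
column 2 empty below row 2

rank = 2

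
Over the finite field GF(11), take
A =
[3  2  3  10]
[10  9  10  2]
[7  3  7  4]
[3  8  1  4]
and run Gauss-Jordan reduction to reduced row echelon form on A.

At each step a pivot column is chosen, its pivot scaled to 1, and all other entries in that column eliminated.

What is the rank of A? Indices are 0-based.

[1] R0 /= 3  ⇒  (1, 8, 1, 7)
     R1 -= 10·R0  ⇒  (0, 6, 0, 9)
     R2 -= 7·R0  ⇒  (0, 2, 0, 10)
     R3 -= 3·R0  ⇒  (0, 6, 9, 5)
[2] R1 /= 6  ⇒  (0, 1, 0, 7)
     R0 -= 8·R1  ⇒  (1, 0, 1, 6)
     R2 -= 2·R1  ⇒  (0, 0, 0, 7)
     R3 -= 6·R1  ⇒  (0, 0, 9, 7)
[3] R2 <-> R3
[3] R2 /= 9  ⇒  (0, 0, 1, 2)
     R0 -= 1·R2  ⇒  (1, 0, 0, 4)
[4] R3 /= 7  ⇒  (0, 0, 0, 1)
     R0 -= 4·R3  ⇒  (1, 0, 0, 0)
     R1 -= 7·R3  ⇒  (0, 1, 0, 0)
     R2 -= 2·R3  ⇒  (0, 0, 1, 0)

rank = 4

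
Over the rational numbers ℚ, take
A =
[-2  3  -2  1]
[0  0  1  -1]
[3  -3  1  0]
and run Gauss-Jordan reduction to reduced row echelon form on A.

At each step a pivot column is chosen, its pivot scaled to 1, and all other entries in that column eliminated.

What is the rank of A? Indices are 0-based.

step 1: normalize row 0 (÷-2) = (1, -3/2, 1, -1/2)
  row 2: subtract 3×row0 = (0, 3/2, -2, 3/2)
step 2: exchange rows 1,2
step 2: normalize row 1 (÷3/2) = (0, 1, -4/3, 1)
  row 0: subtract -3/2×row1 = (1, 0, -1, 1)
step 3: normalize row 2 (÷1) = (0, 0, 1, -1)
  row 0: subtract -1×row2 = (1, 0, 0, 0)
  row 1: subtract -4/3×row2 = (0, 1, 0, -1/3)

rank = 3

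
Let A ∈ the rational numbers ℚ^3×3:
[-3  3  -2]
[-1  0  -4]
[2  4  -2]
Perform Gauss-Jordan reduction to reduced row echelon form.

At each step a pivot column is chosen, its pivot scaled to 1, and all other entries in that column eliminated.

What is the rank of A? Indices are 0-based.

rank = 3

step 1: normalize row 0 (÷-3) = (1, -1, 2/3)
  row 1: subtract -1×row0 = (0, -1, -10/3)
  row 2: subtract 2×row0 = (0, 6, -10/3)
step 2: normalize row 1 (÷-1) = (0, 1, 10/3)
  row 0: subtract -1×row1 = (1, 0, 4)
  row 2: subtract 6×row1 = (0, 0, -70/3)
step 3: normalize row 2 (÷-70/3) = (0, 0, 1)
  row 0: subtract 4×row2 = (1, 0, 0)
  row 1: subtract 10/3×row2 = (0, 1, 0)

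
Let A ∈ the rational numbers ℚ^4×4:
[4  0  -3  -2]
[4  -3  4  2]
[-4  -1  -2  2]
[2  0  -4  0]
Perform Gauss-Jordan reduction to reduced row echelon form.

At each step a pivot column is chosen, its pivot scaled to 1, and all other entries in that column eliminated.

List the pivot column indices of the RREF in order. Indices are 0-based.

pivot(0,0)=4: scale R0 → (1, 0, -3/4, -1/2)
  clear (1,0): R1 −= (4)R0 → (0, -3, 7, 4)
  clear (2,0): R2 −= (-4)R0 → (0, -1, -5, 0)
  clear (3,0): R3 −= (2)R0 → (0, 0, -5/2, 1)
pivot(1,1)=-3: scale R1 → (0, 1, -7/3, -4/3)
  clear (2,1): R2 −= (-1)R1 → (0, 0, -22/3, -4/3)
pivot(2,2)=-22/3: scale R2 → (0, 0, 1, 2/11)
  clear (0,2): R0 −= (-3/4)R2 → (1, 0, 0, -4/11)
  clear (1,2): R1 −= (-7/3)R2 → (0, 1, 0, -10/11)
  clear (3,2): R3 −= (-5/2)R2 → (0, 0, 0, 16/11)
pivot(3,3)=16/11: scale R3 → (0, 0, 0, 1)
  clear (0,3): R0 −= (-4/11)R3 → (1, 0, 0, 0)
  clear (1,3): R1 −= (-10/11)R3 → (0, 1, 0, 0)
  clear (2,3): R2 −= (2/11)R3 → (0, 0, 1, 0)

pivot columns: 0, 1, 2, 3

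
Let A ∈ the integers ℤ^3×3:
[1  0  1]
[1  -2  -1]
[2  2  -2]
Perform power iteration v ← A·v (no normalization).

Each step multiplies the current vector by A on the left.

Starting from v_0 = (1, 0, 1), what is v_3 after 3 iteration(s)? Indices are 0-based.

v_3 = (6, -6, 0)

v_0 = (1, 0, 1).
v_1 = A·v_0 = (2, 0, 0).
v_2 = A·v_1 = (2, 2, 4).
v_3 = A·v_2 = (6, -6, 0).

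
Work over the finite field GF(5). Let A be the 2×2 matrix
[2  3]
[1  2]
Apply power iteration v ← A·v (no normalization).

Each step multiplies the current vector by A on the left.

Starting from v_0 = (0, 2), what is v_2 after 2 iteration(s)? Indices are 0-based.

v_0 = (0, 2).
v_1 = A·v_0 = (1, 4).
v_2 = A·v_1 = (4, 4).

v_2 = (4, 4)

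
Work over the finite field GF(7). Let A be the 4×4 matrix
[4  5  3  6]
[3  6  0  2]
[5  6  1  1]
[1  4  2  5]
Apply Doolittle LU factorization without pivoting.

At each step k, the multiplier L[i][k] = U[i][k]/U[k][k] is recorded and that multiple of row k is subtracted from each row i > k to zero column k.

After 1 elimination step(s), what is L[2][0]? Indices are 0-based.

L[2][0] = 3

[col 0] pivot 4
  R1 -= 6*R0 → (0, 4, 3, 1)  (L[1][0] := 6)
  R2 -= 3*R0 → (0, 5, 6, 4)  (L[2][0] := 3)
  R3 -= 2*R0 → (0, 1, 3, 0)  (L[3][0] := 2)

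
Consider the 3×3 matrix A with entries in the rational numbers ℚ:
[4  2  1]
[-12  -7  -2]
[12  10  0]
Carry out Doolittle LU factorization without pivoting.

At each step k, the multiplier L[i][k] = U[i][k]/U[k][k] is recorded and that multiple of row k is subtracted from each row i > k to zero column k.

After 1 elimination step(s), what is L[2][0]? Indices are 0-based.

L[2][0] = 3

Step 1: pivot at (0,0) is 4.
  row1 ← row1 − (-3)·row0  ⇒  L[1][0]=-3, U row1=(0, -1, 1)
  row2 ← row2 − (3)·row0  ⇒  L[2][0]=3, U row2=(0, 4, -3)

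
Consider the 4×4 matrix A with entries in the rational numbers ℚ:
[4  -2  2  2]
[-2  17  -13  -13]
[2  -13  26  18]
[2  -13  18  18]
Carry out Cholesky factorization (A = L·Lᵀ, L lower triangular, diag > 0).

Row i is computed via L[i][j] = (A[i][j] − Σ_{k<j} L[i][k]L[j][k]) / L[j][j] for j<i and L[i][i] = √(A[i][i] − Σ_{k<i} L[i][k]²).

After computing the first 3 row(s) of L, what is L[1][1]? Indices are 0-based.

Step 1: L[0][0] = √(4) = 2.
  L[1][0] = (-2) / L[0][0] = -1.
Step 2: L[1][1] = √(16) = 4.
  L[2][0] = (2) / L[0][0] = 1.
  L[2][1] = (-12) / L[1][1] = -3.
Step 3: L[2][2] = √(16) = 4.

L[1][1] = 4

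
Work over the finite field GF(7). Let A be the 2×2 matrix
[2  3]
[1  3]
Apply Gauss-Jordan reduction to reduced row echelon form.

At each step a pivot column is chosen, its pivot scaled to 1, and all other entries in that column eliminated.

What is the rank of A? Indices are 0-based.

[1] R0 /= 2  ⇒  (1, 5)
     R1 -= 1·R0  ⇒  (0, 5)
[2] R1 /= 5  ⇒  (0, 1)
     R0 -= 5·R1  ⇒  (1, 0)

rank = 2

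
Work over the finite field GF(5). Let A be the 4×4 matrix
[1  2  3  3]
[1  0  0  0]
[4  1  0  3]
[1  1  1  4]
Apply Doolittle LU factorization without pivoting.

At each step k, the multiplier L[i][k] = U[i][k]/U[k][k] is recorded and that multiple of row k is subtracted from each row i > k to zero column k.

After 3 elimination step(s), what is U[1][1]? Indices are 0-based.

U[1][1] = 3

Step 1: pivot at (0,0) is 1.
  row1 ← row1 − (1)·row0  ⇒  L[1][0]=1, U row1=(0, 3, 2, 2)
  row2 ← row2 − (4)·row0  ⇒  L[2][0]=4, U row2=(0, 3, 3, 1)
  row3 ← row3 − (1)·row0  ⇒  L[3][0]=1, U row3=(0, 4, 3, 1)
Step 2: pivot at (1,1) is 3.
  row2 ← row2 − (1)·row1  ⇒  L[2][1]=1, U row2=(0, 0, 1, 4)
  row3 ← row3 − (3)·row1  ⇒  L[3][1]=3, U row3=(0, 0, 2, 0)
Step 3: pivot at (2,2) is 1.
  row3 ← row3 − (2)·row2  ⇒  L[3][2]=2, U row3=(0, 0, 0, 2)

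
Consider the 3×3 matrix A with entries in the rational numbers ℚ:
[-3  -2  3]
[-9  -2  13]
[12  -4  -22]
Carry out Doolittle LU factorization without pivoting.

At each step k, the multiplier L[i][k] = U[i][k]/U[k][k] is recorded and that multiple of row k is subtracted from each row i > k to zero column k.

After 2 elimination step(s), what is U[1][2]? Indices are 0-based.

k=0: U[0][0]=-3
  eliminate (1,0): mult=3, new row 1: (0, 4, 4); set L[1][0]=3
  eliminate (2,0): mult=-4, new row 2: (0, -12, -10); set L[2][0]=-4
k=1: U[1][1]=4
  eliminate (2,1): mult=-3, new row 2: (0, 0, 2); set L[2][1]=-3

U[1][2] = 4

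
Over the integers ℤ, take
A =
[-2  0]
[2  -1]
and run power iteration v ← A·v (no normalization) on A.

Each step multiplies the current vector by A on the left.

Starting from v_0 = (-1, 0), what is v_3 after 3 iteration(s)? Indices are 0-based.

v_3 = (8, -14)

v_0 = (-1, 0).
v_1 = A·v_0 = (2, -2).
v_2 = A·v_1 = (-4, 6).
v_3 = A·v_2 = (8, -14).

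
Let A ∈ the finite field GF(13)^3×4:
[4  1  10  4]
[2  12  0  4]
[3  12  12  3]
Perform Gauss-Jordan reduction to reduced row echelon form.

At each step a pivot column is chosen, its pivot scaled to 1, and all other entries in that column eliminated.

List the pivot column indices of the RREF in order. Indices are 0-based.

pivot(0,0)=4: scale R0 → (1, 10, 9, 1)
  clear (1,0): R1 −= (2)R0 → (0, 5, 8, 2)
  clear (2,0): R2 −= (3)R0 → (0, 8, 11, 0)
pivot(1,1)=5: scale R1 → (0, 1, 12, 3)
  clear (0,1): R0 −= (10)R1 → (1, 0, 6, 10)
  clear (2,1): R2 −= (8)R1 → (0, 0, 6, 2)
pivot(2,2)=6: scale R2 → (0, 0, 1, 9)
  clear (0,2): R0 −= (6)R2 → (1, 0, 0, 8)
  clear (1,2): R1 −= (12)R2 → (0, 1, 0, 12)

pivot columns: 0, 1, 2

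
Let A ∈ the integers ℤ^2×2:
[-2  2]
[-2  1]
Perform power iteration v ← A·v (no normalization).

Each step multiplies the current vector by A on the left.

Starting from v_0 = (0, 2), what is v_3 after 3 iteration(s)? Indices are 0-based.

v_3 = (-4, 2)

v_0 = (0, 2).
v_1 = A·v_0 = (4, 2).
v_2 = A·v_1 = (-4, -6).
v_3 = A·v_2 = (-4, 2).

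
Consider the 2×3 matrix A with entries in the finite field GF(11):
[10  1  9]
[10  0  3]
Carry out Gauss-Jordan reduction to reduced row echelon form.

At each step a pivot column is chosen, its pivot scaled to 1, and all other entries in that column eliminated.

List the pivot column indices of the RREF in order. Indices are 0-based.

pivot(0,0)=10: scale R0 → (1, 10, 2)
  clear (1,0): R1 −= (10)R0 → (0, 10, 5)
pivot(1,1)=10: scale R1 → (0, 1, 6)
  clear (0,1): R0 −= (10)R1 → (1, 0, 8)

pivot columns: 0, 1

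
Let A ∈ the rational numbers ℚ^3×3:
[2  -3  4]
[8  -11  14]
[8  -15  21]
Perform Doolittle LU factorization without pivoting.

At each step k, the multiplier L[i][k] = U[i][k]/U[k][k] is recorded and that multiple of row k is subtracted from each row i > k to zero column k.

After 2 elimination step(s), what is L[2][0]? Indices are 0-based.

Step 1: pivot at (0,0) is 2.
  row1 ← row1 − (4)·row0  ⇒  L[1][0]=4, U row1=(0, 1, -2)
  row2 ← row2 − (4)·row0  ⇒  L[2][0]=4, U row2=(0, -3, 5)
Step 2: pivot at (1,1) is 1.
  row2 ← row2 − (-3)·row1  ⇒  L[2][1]=-3, U row2=(0, 0, -1)

L[2][0] = 4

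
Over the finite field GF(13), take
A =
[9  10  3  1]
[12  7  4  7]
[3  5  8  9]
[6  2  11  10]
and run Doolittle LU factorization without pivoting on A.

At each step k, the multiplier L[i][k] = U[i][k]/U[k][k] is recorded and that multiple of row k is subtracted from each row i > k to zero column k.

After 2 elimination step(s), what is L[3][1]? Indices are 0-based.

L[3][1] = 11

Step 1: pivot at (0,0) is 9.
  row1 ← row1 − (10)·row0  ⇒  L[1][0]=10, U row1=(0, 11, 0, 10)
  row2 ← row2 − (9)·row0  ⇒  L[2][0]=9, U row2=(0, 6, 7, 0)
  row3 ← row3 − (5)·row0  ⇒  L[3][0]=5, U row3=(0, 4, 9, 5)
Step 2: pivot at (1,1) is 11.
  row2 ← row2 − (10)·row1  ⇒  L[2][1]=10, U row2=(0, 0, 7, 4)
  row3 ← row3 − (11)·row1  ⇒  L[3][1]=11, U row3=(0, 0, 9, 12)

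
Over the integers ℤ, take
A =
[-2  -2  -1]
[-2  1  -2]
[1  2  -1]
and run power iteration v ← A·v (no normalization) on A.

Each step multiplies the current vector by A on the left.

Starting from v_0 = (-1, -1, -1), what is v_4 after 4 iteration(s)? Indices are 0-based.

v_0 = (-1, -1, -1).
v_1 = A·v_0 = (5, 3, -2).
v_2 = A·v_1 = (-14, -3, 13).
v_3 = A·v_2 = (21, -1, -33).
v_4 = A·v_3 = (-7, 23, 52).

v_4 = (-7, 23, 52)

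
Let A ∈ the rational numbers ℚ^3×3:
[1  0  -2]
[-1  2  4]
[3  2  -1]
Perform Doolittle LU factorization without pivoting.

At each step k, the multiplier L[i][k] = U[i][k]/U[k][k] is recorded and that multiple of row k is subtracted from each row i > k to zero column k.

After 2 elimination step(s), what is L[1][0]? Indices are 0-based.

[col 0] pivot 1
  R1 -= -1*R0 → (0, 2, 2)  (L[1][0] := -1)
  R2 -= 3*R0 → (0, 2, 5)  (L[2][0] := 3)
[col 1] pivot 2
  R2 -= 1*R1 → (0, 0, 3)  (L[2][1] := 1)

L[1][0] = -1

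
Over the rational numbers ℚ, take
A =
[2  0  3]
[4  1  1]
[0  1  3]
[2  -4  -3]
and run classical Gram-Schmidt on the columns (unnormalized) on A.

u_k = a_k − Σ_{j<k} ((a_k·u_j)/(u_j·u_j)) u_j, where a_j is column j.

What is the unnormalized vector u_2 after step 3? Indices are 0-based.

Step 1: u_0 = a_0 = (2, 4, 0, 2).
Step 2: u_1 = a_1 − (-1/6)·u_0 = (1/3, 5/3, 1, -11/3).
Step 3: u_2 = a_2 − (1/6)·u_0 − (25/26)·u_1 = (61/26, -33/26, 53/26, 5/26).

u_2 = (61/26, -33/26, 53/26, 5/26)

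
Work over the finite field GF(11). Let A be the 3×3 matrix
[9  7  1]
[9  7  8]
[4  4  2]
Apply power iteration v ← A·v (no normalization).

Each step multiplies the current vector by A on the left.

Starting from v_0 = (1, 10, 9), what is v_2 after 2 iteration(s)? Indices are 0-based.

v_0 = (1, 10, 9).
v_1 = A·v_0 = (0, 8, 7).
v_2 = A·v_1 = (8, 2, 2).

v_2 = (8, 2, 2)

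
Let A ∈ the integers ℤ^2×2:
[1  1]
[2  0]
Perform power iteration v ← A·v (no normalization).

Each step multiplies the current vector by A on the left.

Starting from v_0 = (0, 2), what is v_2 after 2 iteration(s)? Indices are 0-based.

v_0 = (0, 2).
v_1 = A·v_0 = (2, 0).
v_2 = A·v_1 = (2, 4).

v_2 = (2, 4)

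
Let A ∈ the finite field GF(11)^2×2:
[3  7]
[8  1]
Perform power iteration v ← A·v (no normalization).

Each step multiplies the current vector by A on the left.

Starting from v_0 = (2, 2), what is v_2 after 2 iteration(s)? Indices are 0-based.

v_0 = (2, 2).
v_1 = A·v_0 = (9, 7).
v_2 = A·v_1 = (10, 2).

v_2 = (10, 2)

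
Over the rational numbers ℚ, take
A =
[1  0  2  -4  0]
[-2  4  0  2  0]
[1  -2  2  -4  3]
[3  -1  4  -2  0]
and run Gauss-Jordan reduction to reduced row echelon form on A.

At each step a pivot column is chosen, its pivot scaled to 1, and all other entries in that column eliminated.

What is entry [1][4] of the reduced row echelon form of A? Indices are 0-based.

[1] R0 /= 1  ⇒  (1, 0, 2, -4, 0)
     R1 -= -2·R0  ⇒  (0, 4, 4, -6, 0)
     R2 -= 1·R0  ⇒  (0, -2, 0, 0, 3)
     R3 -= 3·R0  ⇒  (0, -1, -2, 10, 0)
[2] R1 /= 4  ⇒  (0, 1, 1, -3/2, 0)
     R2 -= -2·R1  ⇒  (0, 0, 2, -3, 3)
     R3 -= -1·R1  ⇒  (0, 0, -1, 17/2, 0)
[3] R2 /= 2  ⇒  (0, 0, 1, -3/2, 3/2)
     R0 -= 2·R2  ⇒  (1, 0, 0, -1, -3)
     R1 -= 1·R2  ⇒  (0, 1, 0, 0, -3/2)
     R3 -= -1·R2  ⇒  (0, 0, 0, 7, 3/2)
[4] R3 /= 7  ⇒  (0, 0, 0, 1, 3/14)
     R0 -= -1·R3  ⇒  (1, 0, 0, 0, -39/14)
     R2 -= -3/2·R3  ⇒  (0, 0, 1, 0, 51/28)

M[1][4] = -3/2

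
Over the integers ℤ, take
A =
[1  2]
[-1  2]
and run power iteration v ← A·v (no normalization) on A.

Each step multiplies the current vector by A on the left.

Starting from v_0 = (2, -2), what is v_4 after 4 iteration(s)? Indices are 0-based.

v_0 = (2, -2).
v_1 = A·v_0 = (-2, -6).
v_2 = A·v_1 = (-14, -10).
v_3 = A·v_2 = (-34, -6).
v_4 = A·v_3 = (-46, 22).

v_4 = (-46, 22)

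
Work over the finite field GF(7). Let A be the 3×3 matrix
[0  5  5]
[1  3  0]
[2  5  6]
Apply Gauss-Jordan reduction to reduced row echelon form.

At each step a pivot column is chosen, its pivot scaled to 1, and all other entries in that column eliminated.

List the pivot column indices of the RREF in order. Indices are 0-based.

pivot columns: 0, 1

pivot(0,0): swap R0↔R1
pivot(0,0)=1: scale R0 → (1, 3, 0)
  clear (2,0): R2 −= (2)R0 → (0, 6, 6)
pivot(1,1)=5: scale R1 → (0, 1, 1)
  clear (0,1): R0 −= (3)R1 → (1, 0, 4)
  clear (2,1): R2 −= (6)R1 → (0, 0, 0)
col 2: no nonzero at/below row 2; advance.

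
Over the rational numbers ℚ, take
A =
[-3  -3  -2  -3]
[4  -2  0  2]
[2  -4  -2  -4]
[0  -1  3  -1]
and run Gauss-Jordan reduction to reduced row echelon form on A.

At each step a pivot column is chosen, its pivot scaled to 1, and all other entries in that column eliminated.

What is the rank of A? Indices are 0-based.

step 1: normalize row 0 (÷-3) = (1, 1, 2/3, 1)
  row 1: subtract 4×row0 = (0, -6, -8/3, -2)
  row 2: subtract 2×row0 = (0, -6, -10/3, -6)
step 2: normalize row 1 (÷-6) = (0, 1, 4/9, 1/3)
  row 0: subtract 1×row1 = (1, 0, 2/9, 2/3)
  row 2: subtract -6×row1 = (0, 0, -2/3, -4)
  row 3: subtract -1×row1 = (0, 0, 31/9, -2/3)
step 3: normalize row 2 (÷-2/3) = (0, 0, 1, 6)
  row 0: subtract 2/9×row2 = (1, 0, 0, -2/3)
  row 1: subtract 4/9×row2 = (0, 1, 0, -7/3)
  row 3: subtract 31/9×row2 = (0, 0, 0, -64/3)
step 4: normalize row 3 (÷-64/3) = (0, 0, 0, 1)
  row 0: subtract -2/3×row3 = (1, 0, 0, 0)
  row 1: subtract -7/3×row3 = (0, 1, 0, 0)
  row 2: subtract 6×row3 = (0, 0, 1, 0)

rank = 4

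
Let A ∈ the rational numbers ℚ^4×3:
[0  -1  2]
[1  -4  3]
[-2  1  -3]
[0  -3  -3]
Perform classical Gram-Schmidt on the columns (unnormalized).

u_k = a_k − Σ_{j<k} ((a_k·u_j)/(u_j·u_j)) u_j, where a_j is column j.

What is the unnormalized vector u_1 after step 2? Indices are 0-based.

Step 1: u_0 = a_0 = (0, 1, -2, 0).
Step 2: u_1 = a_1 − (-6/5)·u_0 = (-1, -14/5, -7/5, -3).

u_1 = (-1, -14/5, -7/5, -3)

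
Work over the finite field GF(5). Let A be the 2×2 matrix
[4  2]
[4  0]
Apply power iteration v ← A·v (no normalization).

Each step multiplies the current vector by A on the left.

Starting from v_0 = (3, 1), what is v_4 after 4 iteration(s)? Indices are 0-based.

v_4 = (3, 3)

v_0 = (3, 1).
v_1 = A·v_0 = (4, 2).
v_2 = A·v_1 = (0, 1).
v_3 = A·v_2 = (2, 0).
v_4 = A·v_3 = (3, 3).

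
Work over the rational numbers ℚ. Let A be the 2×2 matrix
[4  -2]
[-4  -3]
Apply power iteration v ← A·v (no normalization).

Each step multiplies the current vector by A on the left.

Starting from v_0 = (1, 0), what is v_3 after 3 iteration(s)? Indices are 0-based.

v_0 = (1, 0).
v_1 = A·v_0 = (4, -4).
v_2 = A·v_1 = (24, -4).
v_3 = A·v_2 = (104, -84).

v_3 = (104, -84)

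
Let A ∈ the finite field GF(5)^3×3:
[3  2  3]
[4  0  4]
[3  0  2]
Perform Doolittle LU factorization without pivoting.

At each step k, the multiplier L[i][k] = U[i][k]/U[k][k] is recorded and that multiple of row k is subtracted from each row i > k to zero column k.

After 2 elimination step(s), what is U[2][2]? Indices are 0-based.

[col 0] pivot 3
  R1 -= 3*R0 → (0, 4, 0)  (L[1][0] := 3)
  R2 -= 1*R0 → (0, 3, 4)  (L[2][0] := 1)
[col 1] pivot 4
  R2 -= 2*R1 → (0, 0, 4)  (L[2][1] := 2)

U[2][2] = 4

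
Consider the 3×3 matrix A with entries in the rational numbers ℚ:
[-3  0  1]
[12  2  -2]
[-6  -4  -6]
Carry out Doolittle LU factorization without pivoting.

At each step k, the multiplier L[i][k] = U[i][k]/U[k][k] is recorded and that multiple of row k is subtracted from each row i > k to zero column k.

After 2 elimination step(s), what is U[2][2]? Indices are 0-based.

k=0: U[0][0]=-3
  eliminate (1,0): mult=-4, new row 1: (0, 2, 2); set L[1][0]=-4
  eliminate (2,0): mult=2, new row 2: (0, -4, -8); set L[2][0]=2
k=1: U[1][1]=2
  eliminate (2,1): mult=-2, new row 2: (0, 0, -4); set L[2][1]=-2

U[2][2] = -4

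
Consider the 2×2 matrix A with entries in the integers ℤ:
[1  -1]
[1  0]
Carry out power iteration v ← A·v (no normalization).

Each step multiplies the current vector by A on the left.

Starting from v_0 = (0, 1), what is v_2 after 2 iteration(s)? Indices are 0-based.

v_0 = (0, 1).
v_1 = A·v_0 = (-1, 0).
v_2 = A·v_1 = (-1, -1).

v_2 = (-1, -1)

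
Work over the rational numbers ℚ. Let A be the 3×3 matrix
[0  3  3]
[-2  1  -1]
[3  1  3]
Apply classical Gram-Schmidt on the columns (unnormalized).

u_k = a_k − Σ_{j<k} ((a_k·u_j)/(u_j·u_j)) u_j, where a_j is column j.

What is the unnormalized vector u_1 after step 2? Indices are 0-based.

Step 1: u_0 = a_0 = (0, -2, 3).
Step 2: u_1 = a_1 − (1/13)·u_0 = (3, 15/13, 10/13).

u_1 = (3, 15/13, 10/13)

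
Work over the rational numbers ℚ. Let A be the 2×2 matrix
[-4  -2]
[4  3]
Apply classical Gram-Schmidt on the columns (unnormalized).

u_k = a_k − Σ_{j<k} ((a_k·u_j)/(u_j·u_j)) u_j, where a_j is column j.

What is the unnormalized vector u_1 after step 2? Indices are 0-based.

Step 1: u_0 = a_0 = (-4, 4).
Step 2: u_1 = a_1 − (5/8)·u_0 = (1/2, 1/2).

u_1 = (1/2, 1/2)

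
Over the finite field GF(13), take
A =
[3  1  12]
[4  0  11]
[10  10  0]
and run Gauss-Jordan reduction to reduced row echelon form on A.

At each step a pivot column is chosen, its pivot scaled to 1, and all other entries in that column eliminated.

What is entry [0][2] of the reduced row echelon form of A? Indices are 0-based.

M[0][2] = 6

step 1: normalize row 0 (÷3) = (1, 9, 4)
  row 1: subtract 4×row0 = (0, 3, 8)
  row 2: subtract 10×row0 = (0, 11, 12)
step 2: normalize row 1 (÷3) = (0, 1, 7)
  row 0: subtract 9×row1 = (1, 0, 6)
  row 2: subtract 11×row1 = (0, 0, 0)
skip col 2 (zero from row 2)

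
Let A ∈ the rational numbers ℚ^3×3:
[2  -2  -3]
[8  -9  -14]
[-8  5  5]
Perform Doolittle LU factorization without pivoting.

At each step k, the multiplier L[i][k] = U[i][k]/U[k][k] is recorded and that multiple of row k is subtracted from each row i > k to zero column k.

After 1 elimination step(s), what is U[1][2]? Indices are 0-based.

k=0: U[0][0]=2
  eliminate (1,0): mult=4, new row 1: (0, -1, -2); set L[1][0]=4
  eliminate (2,0): mult=-4, new row 2: (0, -3, -7); set L[2][0]=-4

U[1][2] = -2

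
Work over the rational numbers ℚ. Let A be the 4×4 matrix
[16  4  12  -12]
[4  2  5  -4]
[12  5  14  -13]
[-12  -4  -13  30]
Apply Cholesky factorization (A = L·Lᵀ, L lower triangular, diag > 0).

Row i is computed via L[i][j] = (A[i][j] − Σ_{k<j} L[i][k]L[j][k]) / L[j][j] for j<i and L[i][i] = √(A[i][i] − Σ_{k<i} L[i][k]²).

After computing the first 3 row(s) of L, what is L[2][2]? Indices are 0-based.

Step 1: L[0][0] = √(16) = 4.
  L[1][0] = (4) / L[0][0] = 1.
Step 2: L[1][1] = √(1) = 1.
  L[2][0] = (12) / L[0][0] = 3.
  L[2][1] = (2) / L[1][1] = 2.
Step 3: L[2][2] = √(1) = 1.

L[2][2] = 1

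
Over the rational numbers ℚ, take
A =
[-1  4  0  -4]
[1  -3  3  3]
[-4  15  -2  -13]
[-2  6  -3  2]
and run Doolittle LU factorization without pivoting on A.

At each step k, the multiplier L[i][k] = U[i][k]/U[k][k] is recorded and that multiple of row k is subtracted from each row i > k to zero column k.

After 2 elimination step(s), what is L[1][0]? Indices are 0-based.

[col 0] pivot -1
  R1 -= -1*R0 → (0, 1, 3, -1)  (L[1][0] := -1)
  R2 -= 4*R0 → (0, -1, -2, 3)  (L[2][0] := 4)
  R3 -= 2*R0 → (0, -2, -3, 10)  (L[3][0] := 2)
[col 1] pivot 1
  R2 -= -1*R1 → (0, 0, 1, 2)  (L[2][1] := -1)
  R3 -= -2*R1 → (0, 0, 3, 8)  (L[3][1] := -2)

L[1][0] = -1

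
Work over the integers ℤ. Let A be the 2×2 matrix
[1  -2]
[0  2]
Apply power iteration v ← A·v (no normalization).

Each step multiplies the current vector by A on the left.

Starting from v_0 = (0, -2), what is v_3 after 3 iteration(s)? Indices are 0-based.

v_3 = (28, -16)

v_0 = (0, -2).
v_1 = A·v_0 = (4, -4).
v_2 = A·v_1 = (12, -8).
v_3 = A·v_2 = (28, -16).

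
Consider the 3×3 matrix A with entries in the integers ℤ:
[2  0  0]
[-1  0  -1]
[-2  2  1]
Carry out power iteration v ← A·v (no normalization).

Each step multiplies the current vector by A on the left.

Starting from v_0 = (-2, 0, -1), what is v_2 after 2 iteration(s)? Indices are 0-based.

v_0 = (-2, 0, -1).
v_1 = A·v_0 = (-4, 3, 3).
v_2 = A·v_1 = (-8, 1, 17).

v_2 = (-8, 1, 17)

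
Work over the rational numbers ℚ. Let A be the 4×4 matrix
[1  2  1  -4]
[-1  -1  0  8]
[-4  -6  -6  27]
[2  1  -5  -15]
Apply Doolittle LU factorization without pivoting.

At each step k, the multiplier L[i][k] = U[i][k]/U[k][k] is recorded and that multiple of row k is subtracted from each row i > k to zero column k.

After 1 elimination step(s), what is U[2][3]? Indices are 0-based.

[col 0] pivot 1
  R1 -= -1*R0 → (0, 1, 1, 4)  (L[1][0] := -1)
  R2 -= -4*R0 → (0, 2, -2, 11)  (L[2][0] := -4)
  R3 -= 2*R0 → (0, -3, -7, -7)  (L[3][0] := 2)

U[2][3] = 11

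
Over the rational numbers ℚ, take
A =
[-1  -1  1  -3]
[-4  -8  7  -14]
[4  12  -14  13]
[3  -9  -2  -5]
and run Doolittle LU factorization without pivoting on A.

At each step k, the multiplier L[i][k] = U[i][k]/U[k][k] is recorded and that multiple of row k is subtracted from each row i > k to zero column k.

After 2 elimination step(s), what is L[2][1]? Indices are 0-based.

k=0: U[0][0]=-1
  eliminate (1,0): mult=4, new row 1: (0, -4, 3, -2); set L[1][0]=4
  eliminate (2,0): mult=-4, new row 2: (0, 8, -10, 1); set L[2][0]=-4
  eliminate (3,0): mult=-3, new row 3: (0, -12, 1, -14); set L[3][0]=-3
k=1: U[1][1]=-4
  eliminate (2,1): mult=-2, new row 2: (0, 0, -4, -3); set L[2][1]=-2
  eliminate (3,1): mult=3, new row 3: (0, 0, -8, -8); set L[3][1]=3

L[2][1] = -2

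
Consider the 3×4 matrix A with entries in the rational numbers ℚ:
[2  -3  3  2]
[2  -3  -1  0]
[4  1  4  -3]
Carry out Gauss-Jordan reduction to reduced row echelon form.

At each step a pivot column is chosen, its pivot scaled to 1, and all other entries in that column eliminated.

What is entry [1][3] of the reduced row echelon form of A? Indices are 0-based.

M[1][3] = -6/7

step 1: normalize row 0 (÷2) = (1, -3/2, 3/2, 1)
  row 1: subtract 2×row0 = (0, 0, -4, -2)
  row 2: subtract 4×row0 = (0, 7, -2, -7)
step 2: exchange rows 1,2
step 2: normalize row 1 (÷7) = (0, 1, -2/7, -1)
  row 0: subtract -3/2×row1 = (1, 0, 15/14, -1/2)
step 3: normalize row 2 (÷-4) = (0, 0, 1, 1/2)
  row 0: subtract 15/14×row2 = (1, 0, 0, -29/28)
  row 1: subtract -2/7×row2 = (0, 1, 0, -6/7)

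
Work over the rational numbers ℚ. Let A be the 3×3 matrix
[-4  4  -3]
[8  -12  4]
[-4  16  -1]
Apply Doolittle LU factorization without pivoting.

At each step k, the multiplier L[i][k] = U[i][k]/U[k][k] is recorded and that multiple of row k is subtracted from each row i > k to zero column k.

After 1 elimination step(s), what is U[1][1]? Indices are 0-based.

Step 1: pivot at (0,0) is -4.
  row1 ← row1 − (-2)·row0  ⇒  L[1][0]=-2, U row1=(0, -4, -2)
  row2 ← row2 − (1)·row0  ⇒  L[2][0]=1, U row2=(0, 12, 2)

U[1][1] = -4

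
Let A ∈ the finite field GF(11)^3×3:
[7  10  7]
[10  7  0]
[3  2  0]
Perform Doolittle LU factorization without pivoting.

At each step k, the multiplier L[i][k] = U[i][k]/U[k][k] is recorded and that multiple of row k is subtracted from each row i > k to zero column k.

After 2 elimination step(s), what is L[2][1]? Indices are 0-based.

Step 1: pivot at (0,0) is 7.
  row1 ← row1 − (3)·row0  ⇒  L[1][0]=3, U row1=(0, 10, 1)
  row2 ← row2 − (2)·row0  ⇒  L[2][0]=2, U row2=(0, 4, 8)
Step 2: pivot at (1,1) is 10.
  row2 ← row2 − (7)·row1  ⇒  L[2][1]=7, U row2=(0, 0, 1)

L[2][1] = 7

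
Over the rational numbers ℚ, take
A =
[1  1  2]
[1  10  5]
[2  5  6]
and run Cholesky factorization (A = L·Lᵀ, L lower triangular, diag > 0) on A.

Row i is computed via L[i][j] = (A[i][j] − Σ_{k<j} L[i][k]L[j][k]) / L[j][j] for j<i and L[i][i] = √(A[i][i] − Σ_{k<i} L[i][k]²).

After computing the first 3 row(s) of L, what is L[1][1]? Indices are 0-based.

L[1][1] = 3

Step 1: L[0][0] = √(1) = 1.
  L[1][0] = (1) / L[0][0] = 1.
Step 2: L[1][1] = √(9) = 3.
  L[2][0] = (2) / L[0][0] = 2.
  L[2][1] = (3) / L[1][1] = 1.
Step 3: L[2][2] = √(1) = 1.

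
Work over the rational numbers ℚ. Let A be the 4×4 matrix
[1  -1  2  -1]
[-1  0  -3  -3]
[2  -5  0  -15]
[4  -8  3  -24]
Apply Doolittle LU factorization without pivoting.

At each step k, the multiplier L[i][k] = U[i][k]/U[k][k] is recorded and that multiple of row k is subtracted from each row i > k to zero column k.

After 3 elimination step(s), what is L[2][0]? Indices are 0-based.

L[2][0] = 2

k=0: U[0][0]=1
  eliminate (1,0): mult=-1, new row 1: (0, -1, -1, -4); set L[1][0]=-1
  eliminate (2,0): mult=2, new row 2: (0, -3, -4, -13); set L[2][0]=2
  eliminate (3,0): mult=4, new row 3: (0, -4, -5, -20); set L[3][0]=4
k=1: U[1][1]=-1
  eliminate (2,1): mult=3, new row 2: (0, 0, -1, -1); set L[2][1]=3
  eliminate (3,1): mult=4, new row 3: (0, 0, -1, -4); set L[3][1]=4
k=2: U[2][2]=-1
  eliminate (3,2): mult=1, new row 3: (0, 0, 0, -3); set L[3][2]=1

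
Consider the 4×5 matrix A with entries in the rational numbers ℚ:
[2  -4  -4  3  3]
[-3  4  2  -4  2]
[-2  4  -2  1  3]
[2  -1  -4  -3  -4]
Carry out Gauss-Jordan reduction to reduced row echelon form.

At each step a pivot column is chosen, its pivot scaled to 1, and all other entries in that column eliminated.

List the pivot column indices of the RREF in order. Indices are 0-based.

step 1: normalize row 0 (÷2) = (1, -2, -2, 3/2, 3/2)
  row 1: subtract -3×row0 = (0, -2, -4, 1/2, 13/2)
  row 2: subtract -2×row0 = (0, 0, -6, 4, 6)
  row 3: subtract 2×row0 = (0, 3, 0, -6, -7)
step 2: normalize row 1 (÷-2) = (0, 1, 2, -1/4, -13/4)
  row 0: subtract -2×row1 = (1, 0, 2, 1, -5)
  row 3: subtract 3×row1 = (0, 0, -6, -21/4, 11/4)
step 3: normalize row 2 (÷-6) = (0, 0, 1, -2/3, -1)
  row 0: subtract 2×row2 = (1, 0, 0, 7/3, -3)
  row 1: subtract 2×row2 = (0, 1, 0, 13/12, -5/4)
  row 3: subtract -6×row2 = (0, 0, 0, -37/4, -13/4)
step 4: normalize row 3 (÷-37/4) = (0, 0, 0, 1, 13/37)
  row 0: subtract 7/3×row3 = (1, 0, 0, 0, -424/111)
  row 1: subtract 13/12×row3 = (0, 1, 0, 0, -181/111)
  row 2: subtract -2/3×row3 = (0, 0, 1, 0, -85/111)

pivot columns: 0, 1, 2, 3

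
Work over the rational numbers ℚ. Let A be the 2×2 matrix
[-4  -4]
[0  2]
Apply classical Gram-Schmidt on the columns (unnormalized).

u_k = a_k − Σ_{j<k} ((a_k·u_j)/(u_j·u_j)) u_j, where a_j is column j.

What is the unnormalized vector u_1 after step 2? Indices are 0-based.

Step 1: u_0 = a_0 = (-4, 0).
Step 2: u_1 = a_1 − (1)·u_0 = (0, 2).

u_1 = (0, 2)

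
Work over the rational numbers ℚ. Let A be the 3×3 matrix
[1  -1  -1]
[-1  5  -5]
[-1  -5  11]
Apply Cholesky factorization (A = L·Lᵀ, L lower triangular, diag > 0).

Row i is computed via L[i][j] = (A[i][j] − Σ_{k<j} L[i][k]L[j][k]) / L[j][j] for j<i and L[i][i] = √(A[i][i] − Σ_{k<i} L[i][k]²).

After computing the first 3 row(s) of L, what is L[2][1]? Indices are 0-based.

L[2][1] = -3

Step 1: L[0][0] = √(1) = 1.
  L[1][0] = (-1) / L[0][0] = -1.
Step 2: L[1][1] = √(4) = 2.
  L[2][0] = (-1) / L[0][0] = -1.
  L[2][1] = (-6) / L[1][1] = -3.
Step 3: L[2][2] = √(1) = 1.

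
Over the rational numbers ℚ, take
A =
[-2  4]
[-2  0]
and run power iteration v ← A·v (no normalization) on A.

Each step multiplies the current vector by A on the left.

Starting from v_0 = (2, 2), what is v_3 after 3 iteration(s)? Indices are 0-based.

v_3 = (16, 48)

v_0 = (2, 2).
v_1 = A·v_0 = (4, -4).
v_2 = A·v_1 = (-24, -8).
v_3 = A·v_2 = (16, 48).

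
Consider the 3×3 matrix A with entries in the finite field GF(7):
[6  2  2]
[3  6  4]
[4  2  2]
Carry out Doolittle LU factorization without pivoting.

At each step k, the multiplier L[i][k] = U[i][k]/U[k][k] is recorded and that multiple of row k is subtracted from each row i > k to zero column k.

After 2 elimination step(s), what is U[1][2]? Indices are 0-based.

k=0: U[0][0]=6
  eliminate (1,0): mult=4, new row 1: (0, 5, 3); set L[1][0]=4
  eliminate (2,0): mult=3, new row 2: (0, 3, 3); set L[2][0]=3
k=1: U[1][1]=5
  eliminate (2,1): mult=2, new row 2: (0, 0, 4); set L[2][1]=2

U[1][2] = 3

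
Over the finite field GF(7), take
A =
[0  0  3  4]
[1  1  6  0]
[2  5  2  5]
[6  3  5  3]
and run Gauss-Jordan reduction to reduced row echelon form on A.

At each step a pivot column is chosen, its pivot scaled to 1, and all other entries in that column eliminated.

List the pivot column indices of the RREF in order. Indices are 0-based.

step 1: exchange rows 0,1
step 1: normalize row 0 (÷1) = (1, 1, 6, 0)
  row 2: subtract 2×row0 = (0, 3, 4, 5)
  row 3: subtract 6×row0 = (0, 4, 4, 3)
step 2: exchange rows 1,2
step 2: normalize row 1 (÷3) = (0, 1, 6, 4)
  row 0: subtract 1×row1 = (1, 0, 0, 3)
  row 3: subtract 4×row1 = (0, 0, 1, 1)
step 3: normalize row 2 (÷3) = (0, 0, 1, 6)
  row 1: subtract 6×row2 = (0, 1, 0, 3)
  row 3: subtract 1×row2 = (0, 0, 0, 2)
step 4: normalize row 3 (÷2) = (0, 0, 0, 1)
  row 0: subtract 3×row3 = (1, 0, 0, 0)
  row 1: subtract 3×row3 = (0, 1, 0, 0)
  row 2: subtract 6×row3 = (0, 0, 1, 0)

pivot columns: 0, 1, 2, 3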